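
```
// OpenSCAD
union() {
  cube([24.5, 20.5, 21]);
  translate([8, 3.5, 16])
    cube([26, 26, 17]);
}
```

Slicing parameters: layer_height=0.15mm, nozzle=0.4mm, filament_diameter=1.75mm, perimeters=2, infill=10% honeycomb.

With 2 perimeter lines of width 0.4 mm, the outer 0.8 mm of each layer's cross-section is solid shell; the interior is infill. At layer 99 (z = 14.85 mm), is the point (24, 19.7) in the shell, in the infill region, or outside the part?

At z = 14.85 mm: the cube (footprint 24.5×20.5) is included at this height; the cube at (8, 3.5) is absent (z outside [16, 33]); Taking the union: only the 24.5×20.5 cube is present, so the union is just that shape — 1 connected region. Overall, the cross-section is a single solid region. The nearest boundary edge runs (24.50, 0.00)→(24.50, 20.50); distance from the point to it = 0.50 mm. The point is inside the cross-section, 0.50 mm from the nearest boundary — within the 0.8 mm shell band (2 × 0.4).

shell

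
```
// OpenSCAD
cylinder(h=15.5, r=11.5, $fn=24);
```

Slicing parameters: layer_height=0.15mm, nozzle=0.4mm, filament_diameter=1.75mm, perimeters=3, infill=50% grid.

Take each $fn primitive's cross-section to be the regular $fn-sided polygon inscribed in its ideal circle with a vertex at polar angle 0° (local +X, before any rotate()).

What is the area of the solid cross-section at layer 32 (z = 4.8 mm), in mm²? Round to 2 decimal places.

At z = 4.8 mm: the r=11.5 cylinder gives a regular 24-gon of circumradius 11.5 (constant along its height) (area = (24/2)·11.500²·sin(360°/24) = 410.75 mm²). Overall, the cross-section is a single solid region. Net area = 410.75 mm².

410.75 mm²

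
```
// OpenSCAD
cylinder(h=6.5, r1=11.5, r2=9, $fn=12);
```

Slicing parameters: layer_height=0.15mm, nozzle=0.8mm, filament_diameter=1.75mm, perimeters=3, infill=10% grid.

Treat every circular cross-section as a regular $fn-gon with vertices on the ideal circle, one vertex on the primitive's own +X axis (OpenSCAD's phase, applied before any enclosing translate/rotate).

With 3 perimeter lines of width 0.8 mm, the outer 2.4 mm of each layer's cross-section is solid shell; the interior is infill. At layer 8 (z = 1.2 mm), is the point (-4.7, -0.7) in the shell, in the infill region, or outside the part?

At z = 1.2 mm: the cone contributes a regular 12-gon of circumradius 11.038 (interpolated between r1=11.5 and r2=9 at t=0.185). Overall, the cross-section is a single solid region. The nearest boundary edge runs (-11.04, 0.00)→(-9.56, -5.52); distance from the point to it = 5.94 mm. The point is inside the cross-section and 5.94 mm from the nearest boundary — more than the 2.4 mm shell width (3 × 0.8), so it's in the infill interior.

infill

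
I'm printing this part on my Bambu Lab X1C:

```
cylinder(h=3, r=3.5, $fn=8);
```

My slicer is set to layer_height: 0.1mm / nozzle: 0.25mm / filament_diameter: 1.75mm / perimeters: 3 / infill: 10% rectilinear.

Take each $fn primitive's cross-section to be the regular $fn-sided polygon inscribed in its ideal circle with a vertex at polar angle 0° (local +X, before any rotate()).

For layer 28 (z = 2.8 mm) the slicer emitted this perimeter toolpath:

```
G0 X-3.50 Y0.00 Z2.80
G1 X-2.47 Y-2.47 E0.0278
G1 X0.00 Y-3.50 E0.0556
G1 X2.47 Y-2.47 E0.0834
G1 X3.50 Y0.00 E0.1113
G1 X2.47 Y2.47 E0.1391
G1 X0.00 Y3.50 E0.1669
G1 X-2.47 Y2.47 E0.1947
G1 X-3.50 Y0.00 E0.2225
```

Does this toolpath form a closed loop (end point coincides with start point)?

Start point (G0): (-3.50, 0.00). End point (last G1): the path returns to the start — closed.

yes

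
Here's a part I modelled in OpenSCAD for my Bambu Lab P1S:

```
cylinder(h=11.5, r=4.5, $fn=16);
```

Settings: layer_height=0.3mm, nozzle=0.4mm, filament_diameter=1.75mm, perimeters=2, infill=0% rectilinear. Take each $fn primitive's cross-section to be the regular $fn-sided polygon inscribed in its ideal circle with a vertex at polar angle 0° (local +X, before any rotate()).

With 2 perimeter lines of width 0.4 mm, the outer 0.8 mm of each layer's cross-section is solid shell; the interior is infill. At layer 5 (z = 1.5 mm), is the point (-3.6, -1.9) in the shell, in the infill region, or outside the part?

shell

At z = 1.5 mm: the r=4.5 cylinder contributes a regular 16-gon of circumradius 4.5. Overall, the cross-section is a single solid region. The nearest boundary edge runs (-4.16, -1.72)→(-3.18, -3.18); distance from the point to it = 0.36 mm. The point is inside the cross-section, 0.36 mm from the nearest boundary — within the 0.8 mm shell band (2 × 0.4).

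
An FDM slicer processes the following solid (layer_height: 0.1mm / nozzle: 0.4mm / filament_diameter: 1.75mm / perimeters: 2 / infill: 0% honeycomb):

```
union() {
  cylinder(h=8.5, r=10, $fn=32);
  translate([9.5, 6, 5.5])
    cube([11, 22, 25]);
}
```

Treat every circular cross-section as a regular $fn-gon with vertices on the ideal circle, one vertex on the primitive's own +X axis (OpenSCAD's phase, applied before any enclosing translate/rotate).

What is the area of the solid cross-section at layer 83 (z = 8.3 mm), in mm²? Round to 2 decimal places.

554.14 mm²

At z = 8.3 mm: the cylinder: section is a regular 32-gon, circumradius r=10 (area = (32/2)·10.000²·sin(360°/32) = 312.14 mm²); the cube at (9.5, 6) (footprint 11×22) is included at this height (area 242.00 mm²); Combining (union): the 2 present regions are separate (no shared area or edge), so areas and boundary lengths simply add and each stays a separate island — area = 554.14 mm². Overall, the cross-section has 2 separate islands. Net area = 554.14 mm².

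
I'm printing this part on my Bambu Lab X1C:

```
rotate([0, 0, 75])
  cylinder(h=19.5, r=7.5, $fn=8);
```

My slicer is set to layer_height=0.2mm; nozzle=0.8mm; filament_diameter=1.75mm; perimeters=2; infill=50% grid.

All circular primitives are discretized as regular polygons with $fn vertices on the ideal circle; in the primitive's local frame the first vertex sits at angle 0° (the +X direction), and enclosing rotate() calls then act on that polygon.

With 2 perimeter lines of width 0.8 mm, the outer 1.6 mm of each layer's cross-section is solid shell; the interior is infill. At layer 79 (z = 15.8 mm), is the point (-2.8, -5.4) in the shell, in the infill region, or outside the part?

At z = 15.8 mm: the cylinder: section is a regular 8-gon, circumradius r=7.5; (whole slice rotated 75° about Z — lengths, areas and connectivity unchanged). Overall, the cross-section is a single solid region. Undo the 75° rotation: the query point maps to (-5.941, 1.307) in the un-rotated model frame. The nearest boundary edge runs (-5.30, 5.30)→(-7.50, 0.00); distance from the point to it = 0.94 mm. The point is inside the cross-section, 0.94 mm from the nearest boundary — within the 1.6 mm shell band (2 × 0.8).

shell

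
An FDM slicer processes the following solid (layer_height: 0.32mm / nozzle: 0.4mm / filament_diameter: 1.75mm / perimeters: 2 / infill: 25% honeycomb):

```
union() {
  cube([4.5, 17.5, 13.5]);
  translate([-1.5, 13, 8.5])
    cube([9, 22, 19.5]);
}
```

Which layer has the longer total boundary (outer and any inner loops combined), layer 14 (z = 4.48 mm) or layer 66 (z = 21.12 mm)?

layer 66 (z = 21.12 mm)

Layer 14 (z = 4.48): the cube is present — its section is the full 4.5×17.5 rectangle (perimeter 44.00 mm); the cube at (-1.5, 13) is absent (z outside [8.5, 28]); Taking the union: only the 4.5×17.5 cube is present, so the union is just that shape — boundary = 44.00 mm. So its perimeter = 44.00 mm. Layer 66 (z = 21.12): the cube is absent (z outside [0, 13.5]); the cube at (-1.5, 13) is present — its section is the full 9×22 rectangle (perimeter 62.00 mm); Combining (union): only the 9×22 cube at (-1.5, 13) is present, so the union is just that shape — boundary = 62.00 mm. So its perimeter = 62.00 mm. Layer 66 is larger (62.00 vs 44.00 mm).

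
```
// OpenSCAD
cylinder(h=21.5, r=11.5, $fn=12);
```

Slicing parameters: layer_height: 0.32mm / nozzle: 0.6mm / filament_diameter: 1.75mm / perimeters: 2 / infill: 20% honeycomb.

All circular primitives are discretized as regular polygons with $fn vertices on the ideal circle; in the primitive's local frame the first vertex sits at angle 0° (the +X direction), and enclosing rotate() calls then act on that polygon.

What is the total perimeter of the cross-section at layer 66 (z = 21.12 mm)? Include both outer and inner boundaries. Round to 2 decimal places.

71.43 mm

At z = 21.12 mm: the cylinder: section is a regular 12-gon, circumradius r=11.5 (perimeter = 2·12·11.500·sin(180°/12) = 71.43 mm). Overall, the cross-section is a single solid region. Total boundary length (outer) = 71.43 mm.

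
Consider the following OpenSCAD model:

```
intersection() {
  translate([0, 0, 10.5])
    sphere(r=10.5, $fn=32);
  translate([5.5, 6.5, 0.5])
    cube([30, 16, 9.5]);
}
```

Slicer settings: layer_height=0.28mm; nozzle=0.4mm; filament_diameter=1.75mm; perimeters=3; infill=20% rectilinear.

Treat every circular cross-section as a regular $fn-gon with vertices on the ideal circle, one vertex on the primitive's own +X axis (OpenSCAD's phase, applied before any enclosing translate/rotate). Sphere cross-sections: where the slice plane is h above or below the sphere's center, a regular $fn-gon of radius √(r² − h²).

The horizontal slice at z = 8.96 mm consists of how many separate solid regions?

1

At z = 8.96 mm: the sphere: section is a regular 32-gon, circumradius = √(r²−h²) = √(10.5²−1.54²) = 10.386; the 30×16 cube at (5.5, 6.5) contributes its full rectangle; Taking the intersection: the 30×16 cube at (5.5, 6.5) partially overlaps the r=10.5 sphere; clipping to the common part keeps 3.24 mm² — 1 connected region. The result has 1 disconnected region.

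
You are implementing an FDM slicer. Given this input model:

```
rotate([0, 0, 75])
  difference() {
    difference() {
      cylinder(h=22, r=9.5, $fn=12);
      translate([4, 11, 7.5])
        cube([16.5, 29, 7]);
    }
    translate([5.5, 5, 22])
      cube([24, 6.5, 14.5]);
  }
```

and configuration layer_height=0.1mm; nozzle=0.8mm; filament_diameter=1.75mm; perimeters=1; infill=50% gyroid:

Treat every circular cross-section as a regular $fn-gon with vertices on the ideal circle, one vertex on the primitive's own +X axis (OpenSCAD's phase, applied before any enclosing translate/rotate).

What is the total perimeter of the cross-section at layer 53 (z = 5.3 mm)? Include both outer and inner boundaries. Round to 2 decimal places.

59.01 mm

At z = 5.3 mm: the r=9.5 cylinder gives a regular 12-gon of circumradius 9.5 (constant along its height) (perimeter = 2·12·9.500·sin(180°/12) = 59.01 mm); the cube at (4, 11) is absent (z outside [7.5, 14.5]); Subtracting the remaining from the first: none of the subtracted shapes is present at this height, so the r=9.5 cylinder is unchanged — boundary = 59.01 mm; the cube at (5.5, 5) is not intersected at this z (z outside [22, 36.5]); After the difference (first − rest): none of the subtracted shapes is present at this height, so the result so far is unchanged — boundary = 59.01 mm; (rotated 75° about Z; rotation is an isometry so areas/perimeters/island counts are preserved). Overall, the cross-section is a single solid region. Total boundary length (outer) = 59.01 mm.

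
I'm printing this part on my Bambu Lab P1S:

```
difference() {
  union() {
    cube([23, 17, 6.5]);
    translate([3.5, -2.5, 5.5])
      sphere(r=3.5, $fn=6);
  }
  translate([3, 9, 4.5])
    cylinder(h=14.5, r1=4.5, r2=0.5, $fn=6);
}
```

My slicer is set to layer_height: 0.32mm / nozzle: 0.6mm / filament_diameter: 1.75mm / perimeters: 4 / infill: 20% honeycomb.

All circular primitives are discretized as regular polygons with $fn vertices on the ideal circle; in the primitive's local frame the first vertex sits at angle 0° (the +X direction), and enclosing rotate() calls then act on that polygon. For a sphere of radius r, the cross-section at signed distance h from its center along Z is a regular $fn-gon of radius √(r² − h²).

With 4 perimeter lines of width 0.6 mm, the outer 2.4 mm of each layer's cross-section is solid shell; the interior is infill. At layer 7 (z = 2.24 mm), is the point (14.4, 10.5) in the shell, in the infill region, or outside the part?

infill

At z = 2.24 mm: the cube is present — its section is the full 23×17 rectangle; the r=3.5 sphere at (3.5, -2.5) slices to a regular 6-gon of circumradius 1.274 (√(r²−h²) with h=3.26 from center); Taking the union: the 2 present regions are separate (no shared area or edge), so areas and boundary lengths simply add and each stays a separate island — 2 connected regions; the cone at (3, 9) is not intersected at this z (z outside [4.5, 19]); After the difference (first − rest): none of the subtracted shapes is present at this height, so that combined region is unchanged — 2 connected regions. Overall, the cross-section has 2 separate islands. The nearest boundary edge runs (0.00, 17.00)→(23.00, 17.00); distance from the point to it = 6.50 mm. (Shell/infill is judged within the island containing the point — the largest one.) The point is inside the cross-section and 6.50 mm from the nearest boundary — more than the 2.4 mm shell width (4 × 0.6), so it's in the infill interior.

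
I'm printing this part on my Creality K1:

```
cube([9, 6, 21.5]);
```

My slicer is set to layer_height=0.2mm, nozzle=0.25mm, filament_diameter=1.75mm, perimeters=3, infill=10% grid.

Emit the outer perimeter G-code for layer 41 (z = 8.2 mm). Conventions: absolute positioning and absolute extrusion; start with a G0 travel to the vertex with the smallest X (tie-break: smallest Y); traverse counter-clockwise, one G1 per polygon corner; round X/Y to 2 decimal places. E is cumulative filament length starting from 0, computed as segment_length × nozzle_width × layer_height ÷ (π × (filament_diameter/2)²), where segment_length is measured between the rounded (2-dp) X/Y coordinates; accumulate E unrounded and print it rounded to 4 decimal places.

G0 X0.00 Y0.00 Z8.20
G1 X9.00 Y0.00 E0.1871
G1 X9.00 Y6.00 E0.3118
G1 X0.00 Y6.00 E0.4989
G1 X0.00 Y0.00 E0.6236

At z = 8.2 mm: the cube is present — its section is the full 9×6 rectangle. The outline is a single polygon with 4 vertices. Extrusion per mm of travel: 0.25 × 0.2 / (π × 0.875²) = 0.020788. Accumulating E over each segment gives final E = 0.6236.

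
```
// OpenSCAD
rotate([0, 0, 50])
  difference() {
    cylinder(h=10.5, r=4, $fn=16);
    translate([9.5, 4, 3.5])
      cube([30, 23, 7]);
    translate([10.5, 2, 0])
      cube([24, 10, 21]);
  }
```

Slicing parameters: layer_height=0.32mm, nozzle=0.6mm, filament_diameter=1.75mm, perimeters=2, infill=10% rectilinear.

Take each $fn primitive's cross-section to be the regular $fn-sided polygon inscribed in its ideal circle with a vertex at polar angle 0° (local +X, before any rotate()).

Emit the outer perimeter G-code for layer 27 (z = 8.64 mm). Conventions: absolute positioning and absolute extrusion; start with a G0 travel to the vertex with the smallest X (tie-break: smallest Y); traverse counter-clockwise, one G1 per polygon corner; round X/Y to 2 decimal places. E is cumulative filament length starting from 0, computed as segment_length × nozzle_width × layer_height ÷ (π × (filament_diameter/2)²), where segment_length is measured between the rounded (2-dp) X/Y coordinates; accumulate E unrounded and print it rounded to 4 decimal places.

At z = 8.64 mm: the cylinder: section is a regular 16-gon, circumradius r=4; the cube at (9.5, 4) (footprint 30×23) is included at this height; the cube at (10.5, 2) is present — its section is the full 24×10 rectangle; After the difference (first − rest): starting from the r=4 cylinder, the 30×23 cube at (9.5, 4) misses the remaining region (no effect); the 24×10 cube at (10.5, 2) misses the remaining region (no effect) — 1 connected region; (whole slice rotated 50° about Z — lengths, areas and connectivity unchanged). The outline is a single polygon with 16 vertices. Extrusion per mm of travel: 0.6 × 0.32 / (π × 0.875²) = 0.079824. Accumulating E over each segment gives final E = 1.9920.

G0 X-3.98 Y-0.35 Z8.64
G1 X-3.55 Y-1.85 E0.1246
G1 X-2.57 Y-3.06 E0.2489
G1 X-1.20 Y-3.81 E0.3735
G1 X0.35 Y-3.98 E0.4980
G1 X1.85 Y-3.55 E0.6226
G1 X3.06 Y-2.57 E0.7468
G1 X3.81 Y-1.20 E0.8715
G1 X3.98 Y0.35 E0.9960
G1 X3.55 Y1.85 E1.1206
G1 X2.57 Y3.06 E1.2448
G1 X1.20 Y3.81 E1.3695
G1 X-0.35 Y3.98 E1.4940
G1 X-1.85 Y3.55 E1.6185
G1 X-3.06 Y2.57 E1.7428
G1 X-3.81 Y1.20 E1.8675
G1 X-3.98 Y-0.35 E1.9920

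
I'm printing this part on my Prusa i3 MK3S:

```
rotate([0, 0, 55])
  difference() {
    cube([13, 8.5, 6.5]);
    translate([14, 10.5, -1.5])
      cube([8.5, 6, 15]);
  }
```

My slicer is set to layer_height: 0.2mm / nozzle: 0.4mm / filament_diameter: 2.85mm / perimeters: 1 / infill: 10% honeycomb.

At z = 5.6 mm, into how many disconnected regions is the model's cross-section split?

At z = 5.6 mm: the cube is present — its section is the full 13×8.5 rectangle; the cube at (14, 10.5) is present — its section is the full 8.5×6 rectangle; After the difference (first − rest): starting from the 13×8.5 cube, the 8.5×6 cube at (14, 10.5) misses the remaining region (no effect) — 1 connected region; (whole slice rotated 55° about Z — lengths, areas and connectivity unchanged). The result has 1 disconnected region.

1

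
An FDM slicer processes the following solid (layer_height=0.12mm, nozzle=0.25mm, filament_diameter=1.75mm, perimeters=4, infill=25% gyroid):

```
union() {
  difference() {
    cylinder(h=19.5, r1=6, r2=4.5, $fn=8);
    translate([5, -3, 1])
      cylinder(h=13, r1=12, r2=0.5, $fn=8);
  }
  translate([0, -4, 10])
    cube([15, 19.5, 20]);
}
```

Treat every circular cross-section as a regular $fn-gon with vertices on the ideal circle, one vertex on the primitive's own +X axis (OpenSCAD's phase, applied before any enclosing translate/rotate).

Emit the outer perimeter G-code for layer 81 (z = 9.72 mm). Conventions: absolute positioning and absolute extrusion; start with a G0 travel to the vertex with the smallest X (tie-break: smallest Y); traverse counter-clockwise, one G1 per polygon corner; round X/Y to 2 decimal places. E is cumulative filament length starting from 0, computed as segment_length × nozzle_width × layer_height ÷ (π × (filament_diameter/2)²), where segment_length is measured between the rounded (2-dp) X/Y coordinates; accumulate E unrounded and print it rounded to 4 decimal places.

At z = 9.72 mm: the cone contributes a regular 8-gon of circumradius 5.252 (interpolated between r1=6 and r2=4.5 at t=0.498); the cone at (5, -3): at t=0.671 of its height the radius interpolates to r₁+(r₂−r₁)t = 4.286, giving a regular 8-gon of that circumradius; Taking the first minus the rest: starting from the cone, the cone at (5, -3) partially overlaps it — only the 15.31 mm² overlap (of its 51.96 mm²) is removed, clipping the outline — 1 connected region; the cube at (0, -4) is absent (z outside [10, 30]); Merging all regions: only the result so far is present, so the union is just that shape — 1 connected region. The outline is a single polygon with 10 vertices. Extrusion per mm of travel: 0.25 × 0.12 / (π × 0.875²) = 0.012473. Accumulating E over each segment gives final E = 0.4048.

G0 X-5.25 Y0.00 Z9.72
G1 X-3.71 Y-3.71 E0.0501
G1 X0.00 Y-5.25 E0.1002
G1 X1.41 Y-4.67 E0.1192
G1 X0.71 Y-3.00 E0.1418
G1 X1.97 Y0.03 E0.1827
G1 X4.76 Y1.19 E0.2204
G1 X3.71 Y3.71 E0.2545
G1 X0.00 Y5.25 E0.3046
G1 X-3.71 Y3.71 E0.3547
G1 X-5.25 Y0.00 E0.4048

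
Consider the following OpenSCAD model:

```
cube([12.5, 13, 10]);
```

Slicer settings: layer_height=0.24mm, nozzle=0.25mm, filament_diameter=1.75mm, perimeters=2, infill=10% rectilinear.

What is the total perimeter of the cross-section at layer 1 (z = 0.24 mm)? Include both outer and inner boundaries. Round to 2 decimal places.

At z = 0.24 mm: the 12.5×13 cube contributes its full rectangle (perimeter 51.00 mm). Overall, the cross-section is a single solid region. Total boundary length (outer) = 51.00 mm.

51.00 mm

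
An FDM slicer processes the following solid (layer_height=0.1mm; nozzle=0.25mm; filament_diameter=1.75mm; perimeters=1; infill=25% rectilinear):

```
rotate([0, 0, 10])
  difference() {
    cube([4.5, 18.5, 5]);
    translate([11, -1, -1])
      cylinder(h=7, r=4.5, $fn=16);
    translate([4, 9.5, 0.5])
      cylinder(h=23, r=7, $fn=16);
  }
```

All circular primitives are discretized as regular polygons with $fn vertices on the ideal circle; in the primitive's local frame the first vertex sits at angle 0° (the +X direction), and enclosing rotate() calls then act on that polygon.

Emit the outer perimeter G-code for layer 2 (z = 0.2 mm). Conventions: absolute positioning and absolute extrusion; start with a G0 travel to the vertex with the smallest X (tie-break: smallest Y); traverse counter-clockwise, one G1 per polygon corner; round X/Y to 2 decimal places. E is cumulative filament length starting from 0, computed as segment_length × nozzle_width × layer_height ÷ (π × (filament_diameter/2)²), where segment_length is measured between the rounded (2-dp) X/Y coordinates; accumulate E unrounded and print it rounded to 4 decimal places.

At z = 0.2 mm: the cube (footprint 4.5×18.5) is included at this height; the cylinder at (11, -1): section is a regular 16-gon, circumradius r=4.5; the cylinder at (4, 9.5) does not reach this height (z outside [0.5, 23.5]); Subtracting the remaining from the first: starting from the 4.5×18.5 cube, the r=4.5 cylinder at (11, -1) misses the remaining region (no effect) — 1 connected region; (rotated 10° about Z; rotation is an isometry so areas/perimeters/island counts are preserved). The outline is a single polygon with 4 vertices. Extrusion per mm of travel: 0.25 × 0.1 / (π × 0.875²) = 0.010394. Accumulating E over each segment gives final E = 0.4781.

G0 X-3.21 Y18.22 Z0.20
G1 X0.00 Y0.00 E0.1923
G1 X4.43 Y0.78 E0.2390
G1 X1.22 Y19.00 E0.4313
G1 X-3.21 Y18.22 E0.4781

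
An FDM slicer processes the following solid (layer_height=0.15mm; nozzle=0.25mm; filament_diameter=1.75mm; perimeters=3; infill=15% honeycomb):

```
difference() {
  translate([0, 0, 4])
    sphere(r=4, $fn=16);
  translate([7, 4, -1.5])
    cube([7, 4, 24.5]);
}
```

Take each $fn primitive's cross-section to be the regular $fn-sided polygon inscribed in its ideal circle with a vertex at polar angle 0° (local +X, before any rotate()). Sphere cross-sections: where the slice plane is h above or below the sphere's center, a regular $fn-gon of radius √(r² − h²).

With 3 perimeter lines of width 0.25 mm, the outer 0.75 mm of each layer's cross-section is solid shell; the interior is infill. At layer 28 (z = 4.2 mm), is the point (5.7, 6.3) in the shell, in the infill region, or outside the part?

outside

At z = 4.2 mm: the sphere: section is a regular 16-gon, circumradius = √(r²−h²) = √(4²−0.2²) = 3.995; the 7×4 cube at (7, 4) contributes its full rectangle; Subtracting the remaining from the first: starting from the r=4 sphere, the 7×4 cube at (7, 4) misses the remaining region (no effect) — 1 connected region. Overall, the cross-section is a single solid region. The nearest boundary edge runs (1.53, 3.69)→(2.82, 2.82); distance from the point to it = 4.51 mm. The point is not inside any of the regions above, so it lies outside the cross-section (4.51 mm from the nearest boundary).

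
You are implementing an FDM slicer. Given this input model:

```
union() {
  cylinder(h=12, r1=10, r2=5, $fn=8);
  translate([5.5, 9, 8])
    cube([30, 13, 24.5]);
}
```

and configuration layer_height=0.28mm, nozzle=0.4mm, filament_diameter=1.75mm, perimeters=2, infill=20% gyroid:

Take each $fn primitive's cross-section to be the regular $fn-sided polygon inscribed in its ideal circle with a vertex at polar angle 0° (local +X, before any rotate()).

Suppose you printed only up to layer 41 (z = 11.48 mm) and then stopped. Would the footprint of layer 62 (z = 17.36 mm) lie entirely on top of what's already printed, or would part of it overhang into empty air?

Compare the two slices. At z = 11.48: the cone contributes a regular 8-gon of circumradius 5.217 (interpolated between r1=10 and r2=5 at t=0.957) (area = (8/2)·5.217²·sin(360°/8) = 76.97 mm²); the cube at (5.5, 9) (footprint 30×13) is included at this height (area 390.00 mm²); Merging all regions: the 2 present regions are separate (no shared area or edge), so areas and boundary lengths simply add and each stays a separate island — area = 466.97 mm². At z = 17.36: the cone does not reach this height (z outside [0, 12]); the cube at (5.5, 9) (footprint 30×13) is included at this height (area 390.00 mm²); Merging all regions: only the 30×13 cube at (5.5, 9) is present, so the union is just that shape — area = 390.00 mm². Checking containment: the cross-section at z = 17.36 is a subset of the cross-section at z = 11.48.

entirely on top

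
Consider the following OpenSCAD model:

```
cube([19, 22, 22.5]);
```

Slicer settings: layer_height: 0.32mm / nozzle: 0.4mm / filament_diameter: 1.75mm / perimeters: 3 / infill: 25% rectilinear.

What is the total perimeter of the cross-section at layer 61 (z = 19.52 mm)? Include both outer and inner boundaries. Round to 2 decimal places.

At z = 19.52 mm: the 19×22 cube contributes its full rectangle (perimeter 82.00 mm). Overall, the cross-section is a single solid region. Total boundary length (outer) = 82.00 mm.

82.00 mm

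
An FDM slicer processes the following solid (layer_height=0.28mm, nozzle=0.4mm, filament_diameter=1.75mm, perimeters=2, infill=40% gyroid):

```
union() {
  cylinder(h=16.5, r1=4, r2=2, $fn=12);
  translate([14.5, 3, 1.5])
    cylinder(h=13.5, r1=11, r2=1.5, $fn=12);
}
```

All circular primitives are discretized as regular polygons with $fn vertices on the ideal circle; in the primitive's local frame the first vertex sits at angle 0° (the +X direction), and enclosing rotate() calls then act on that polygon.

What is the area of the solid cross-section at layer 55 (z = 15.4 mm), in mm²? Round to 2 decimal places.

13.65 mm²

At z = 15.4 mm: the cone: at t=0.933 of its height the radius interpolates to r₁+(r₂−r₁)t = 2.133, giving a regular 12-gon of that circumradius (area = (12/2)·2.133²·sin(360°/12) = 13.65 mm²); the cone at (14.5, 3) does not reach this height (z outside [1.5, 15]); Combining (union): only the cone is present, so the union is just that shape — area = 13.65 mm². Overall, the cross-section is a single solid region. Net area = 13.65 mm².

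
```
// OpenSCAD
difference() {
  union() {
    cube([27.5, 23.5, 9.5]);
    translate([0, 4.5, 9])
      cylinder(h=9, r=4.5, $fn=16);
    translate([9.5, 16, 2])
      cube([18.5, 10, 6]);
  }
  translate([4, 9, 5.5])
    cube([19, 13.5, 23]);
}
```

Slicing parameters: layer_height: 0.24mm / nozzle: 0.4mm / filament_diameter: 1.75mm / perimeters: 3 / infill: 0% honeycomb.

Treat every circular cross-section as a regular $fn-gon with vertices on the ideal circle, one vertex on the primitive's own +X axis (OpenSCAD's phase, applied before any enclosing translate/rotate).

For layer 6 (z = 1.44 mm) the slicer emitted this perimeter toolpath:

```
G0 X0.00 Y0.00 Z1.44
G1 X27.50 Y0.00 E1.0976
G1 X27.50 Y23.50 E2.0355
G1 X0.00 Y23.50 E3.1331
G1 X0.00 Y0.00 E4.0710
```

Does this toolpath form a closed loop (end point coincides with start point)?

Start point (G0): (0.00, 0.00). End point (last G1): the path returns to the start — closed.

yes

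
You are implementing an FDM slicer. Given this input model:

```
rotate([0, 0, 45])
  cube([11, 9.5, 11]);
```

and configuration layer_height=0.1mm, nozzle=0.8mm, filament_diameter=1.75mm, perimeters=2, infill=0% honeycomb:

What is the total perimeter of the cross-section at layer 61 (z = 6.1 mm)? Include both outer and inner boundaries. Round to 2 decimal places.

41.00 mm

At z = 6.1 mm: the cube (footprint 11×9.5) is included at this height (perimeter 41.00 mm); (whole slice rotated 45° about Z — lengths, areas and connectivity unchanged). Overall, the cross-section is a single solid region. Total boundary length (outer) = 41.00 mm.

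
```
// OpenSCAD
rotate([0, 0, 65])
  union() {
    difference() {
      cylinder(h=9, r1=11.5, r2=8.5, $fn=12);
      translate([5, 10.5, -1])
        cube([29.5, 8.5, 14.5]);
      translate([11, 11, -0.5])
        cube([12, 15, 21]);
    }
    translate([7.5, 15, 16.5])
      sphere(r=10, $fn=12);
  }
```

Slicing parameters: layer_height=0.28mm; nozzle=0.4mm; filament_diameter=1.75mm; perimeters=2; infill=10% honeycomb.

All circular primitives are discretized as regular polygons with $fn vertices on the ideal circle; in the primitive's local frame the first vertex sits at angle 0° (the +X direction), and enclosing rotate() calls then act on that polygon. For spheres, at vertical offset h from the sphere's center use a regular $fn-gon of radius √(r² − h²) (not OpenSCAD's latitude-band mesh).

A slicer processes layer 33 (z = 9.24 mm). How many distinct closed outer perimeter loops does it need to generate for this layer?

1

At z = 9.24 mm: the cone is absent (z outside [0, 9]); the 29.5×8.5 cube at (5, 10.5) contributes its full rectangle; the cube at (11, 11) is present — its section is the full 12×15 rectangle; Subtracting the remaining from the first: the first operand is absent here, so nothing remains; the r=10 sphere at (7.5, 15) contributes a regular 12-gon of circumradius √(10²−7.26²) = 6.877; Combining (union): only the r=10 sphere at (7.5, 15) is present, so the union is just that shape — 1 connected region; (rotated 65° about Z; rotation is an isometry so areas/perimeters/island counts are preserved). The result has 1 disconnected region.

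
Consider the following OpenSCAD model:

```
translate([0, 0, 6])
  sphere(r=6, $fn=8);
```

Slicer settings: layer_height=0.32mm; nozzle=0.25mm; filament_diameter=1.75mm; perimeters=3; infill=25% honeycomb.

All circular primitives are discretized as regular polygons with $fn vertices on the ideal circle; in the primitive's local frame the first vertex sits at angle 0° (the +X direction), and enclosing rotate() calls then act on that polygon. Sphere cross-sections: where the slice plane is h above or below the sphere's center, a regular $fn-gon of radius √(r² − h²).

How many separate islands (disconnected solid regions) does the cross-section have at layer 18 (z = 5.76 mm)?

1

At z = 5.76 mm: the sphere: section is a regular 8-gon, circumradius = √(r²−h²) = √(6²−0.24²) = 5.995. Overall, the cross-section is a single solid region. Island count = 1.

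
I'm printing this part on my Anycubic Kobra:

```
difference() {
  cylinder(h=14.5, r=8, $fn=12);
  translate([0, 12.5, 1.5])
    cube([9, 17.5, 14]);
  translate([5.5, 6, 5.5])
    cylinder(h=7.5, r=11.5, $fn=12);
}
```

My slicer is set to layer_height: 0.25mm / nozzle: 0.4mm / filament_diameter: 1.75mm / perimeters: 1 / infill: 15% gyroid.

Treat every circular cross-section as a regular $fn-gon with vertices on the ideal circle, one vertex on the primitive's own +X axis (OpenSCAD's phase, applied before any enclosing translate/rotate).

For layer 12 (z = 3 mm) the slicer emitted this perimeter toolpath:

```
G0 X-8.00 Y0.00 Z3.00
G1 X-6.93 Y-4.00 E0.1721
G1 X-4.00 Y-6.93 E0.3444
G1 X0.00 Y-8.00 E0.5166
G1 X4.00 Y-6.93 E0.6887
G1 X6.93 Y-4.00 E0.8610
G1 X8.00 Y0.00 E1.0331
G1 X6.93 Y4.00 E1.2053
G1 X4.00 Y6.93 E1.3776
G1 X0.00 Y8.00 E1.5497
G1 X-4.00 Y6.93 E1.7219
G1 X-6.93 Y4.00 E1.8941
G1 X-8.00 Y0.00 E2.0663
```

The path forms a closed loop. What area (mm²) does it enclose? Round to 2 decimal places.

192.05 mm²

Apply the shoelace formula to the sequence of (X, Y) vertices; enclosed area = 192.05 mm².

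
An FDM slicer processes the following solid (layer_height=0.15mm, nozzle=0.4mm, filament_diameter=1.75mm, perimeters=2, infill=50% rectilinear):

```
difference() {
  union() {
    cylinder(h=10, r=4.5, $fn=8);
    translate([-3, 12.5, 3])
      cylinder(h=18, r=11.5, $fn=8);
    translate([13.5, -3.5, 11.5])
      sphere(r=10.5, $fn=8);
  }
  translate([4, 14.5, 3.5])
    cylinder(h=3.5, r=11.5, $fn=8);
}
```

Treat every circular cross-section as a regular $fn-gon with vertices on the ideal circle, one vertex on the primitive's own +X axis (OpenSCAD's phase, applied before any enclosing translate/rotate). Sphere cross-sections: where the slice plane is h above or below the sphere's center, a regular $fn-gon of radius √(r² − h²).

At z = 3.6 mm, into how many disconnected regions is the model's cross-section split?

2

At z = 3.6 mm: the cylinder: section is a regular 8-gon, circumradius r=4.5; the cylinder at (-3, 12.5): section is a regular 8-gon, circumradius r=11.5; the r=10.5 sphere at (13.5, -3.5) contributes a regular 8-gon of circumradius √(10.5²−7.9²) = 6.917; Combining (union): the regions partially overlap (shared area 11.03 mm²), so overlapping operands fuse into one piece — 2 connected regions; the cylinder at (4, 14.5): section is a regular 8-gon, circumradius r=11.5; Subtracting the remaining from the first: starting from that combined region, the r=11.5 cylinder at (4, 14.5) partially overlaps it — only the 218.38 mm² overlap (of its 374.06 mm²) is removed, clipping the outline — 2 connected regions. The result has 2 disconnected regions.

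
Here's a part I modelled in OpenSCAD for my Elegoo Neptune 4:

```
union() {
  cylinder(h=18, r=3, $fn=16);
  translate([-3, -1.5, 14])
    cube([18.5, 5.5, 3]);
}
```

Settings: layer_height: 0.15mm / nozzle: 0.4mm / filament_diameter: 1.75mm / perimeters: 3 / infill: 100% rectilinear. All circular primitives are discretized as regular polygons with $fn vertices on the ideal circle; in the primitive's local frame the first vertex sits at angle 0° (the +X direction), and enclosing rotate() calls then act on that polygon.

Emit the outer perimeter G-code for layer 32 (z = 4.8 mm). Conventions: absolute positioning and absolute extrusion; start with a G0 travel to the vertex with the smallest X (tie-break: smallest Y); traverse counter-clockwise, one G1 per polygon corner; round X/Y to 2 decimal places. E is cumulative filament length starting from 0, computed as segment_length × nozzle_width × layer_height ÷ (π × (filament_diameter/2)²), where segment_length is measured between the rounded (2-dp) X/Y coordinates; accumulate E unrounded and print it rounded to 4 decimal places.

G0 X-3.00 Y0.00 Z4.80
G1 X-2.77 Y-1.15 E0.0293
G1 X-2.12 Y-2.12 E0.0584
G1 X-1.15 Y-2.77 E0.0875
G1 X0.00 Y-3.00 E0.1168
G1 X1.15 Y-2.77 E0.1460
G1 X2.12 Y-2.12 E0.1751
G1 X2.77 Y-1.15 E0.2043
G1 X3.00 Y0.00 E0.2335
G1 X2.77 Y1.15 E0.2628
G1 X2.12 Y2.12 E0.2919
G1 X1.15 Y2.77 E0.3210
G1 X0.00 Y3.00 E0.3503
G1 X-1.15 Y2.77 E0.3795
G1 X-2.12 Y2.12 E0.4087
G1 X-2.77 Y1.15 E0.4378
G1 X-3.00 Y0.00 E0.4671

At z = 4.8 mm: the cylinder: section is a regular 16-gon, circumradius r=3; the cube at (-3, -1.5) is not intersected at this z (z outside [14, 17]); Merging all regions: only the r=3 cylinder is present, so the union is just that shape — 1 connected region. The outline is a single polygon with 16 vertices. Extrusion per mm of travel: 0.4 × 0.15 / (π × 0.875²) = 0.024945. Accumulating E over each segment gives final E = 0.4671.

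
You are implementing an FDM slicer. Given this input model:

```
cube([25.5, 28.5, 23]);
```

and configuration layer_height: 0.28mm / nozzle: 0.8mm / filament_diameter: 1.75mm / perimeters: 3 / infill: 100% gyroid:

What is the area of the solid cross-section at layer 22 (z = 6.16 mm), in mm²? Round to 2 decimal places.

At z = 6.16 mm: the cube (footprint 25.5×28.5) is included at this height (area 726.75 mm²). Overall, the cross-section is a single solid region. Net area = 726.75 mm².

726.75 mm²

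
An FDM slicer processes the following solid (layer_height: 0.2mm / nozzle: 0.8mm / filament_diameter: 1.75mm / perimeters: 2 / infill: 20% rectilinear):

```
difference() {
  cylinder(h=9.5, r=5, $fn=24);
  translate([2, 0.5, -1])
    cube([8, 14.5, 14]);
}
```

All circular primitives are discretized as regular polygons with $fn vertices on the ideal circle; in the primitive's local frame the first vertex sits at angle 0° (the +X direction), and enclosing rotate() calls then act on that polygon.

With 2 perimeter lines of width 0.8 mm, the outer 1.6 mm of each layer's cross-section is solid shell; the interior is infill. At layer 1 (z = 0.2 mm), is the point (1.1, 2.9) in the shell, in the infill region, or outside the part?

shell

At z = 0.2 mm: the cylinder: section is a regular 24-gon, circumradius r=5; the 8×14.5 cube at (2, 0.5) contributes its full rectangle; After the difference (first − rest): starting from the r=5 cylinder, the 8×14.5 cube at (2, 0.5) partially overlaps it — only the 8.26 mm² overlap (of its 116.00 mm²) is removed, clipping the outline — 1 connected region. Overall, the cross-section is a single solid region. The nearest boundary edge runs (2.00, 4.54)→(2.00, 0.50); distance from the point to it = 0.90 mm. The point is inside the cross-section, 0.90 mm from the nearest boundary — within the 1.6 mm shell band (2 × 0.8).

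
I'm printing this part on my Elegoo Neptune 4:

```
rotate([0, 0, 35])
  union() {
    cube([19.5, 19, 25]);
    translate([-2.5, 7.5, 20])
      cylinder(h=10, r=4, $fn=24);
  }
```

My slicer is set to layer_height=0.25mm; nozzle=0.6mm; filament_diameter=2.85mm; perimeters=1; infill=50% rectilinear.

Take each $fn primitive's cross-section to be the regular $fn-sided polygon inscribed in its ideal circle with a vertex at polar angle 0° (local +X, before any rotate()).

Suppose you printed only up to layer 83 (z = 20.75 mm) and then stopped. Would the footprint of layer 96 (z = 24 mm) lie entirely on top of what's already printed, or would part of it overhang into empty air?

Compare the two slices. At z = 20.75: the cube is present — its section is the full 19.5×19 rectangle (area 370.50 mm²); the cylinder at (-2.5, 7.5): section is a regular 24-gon, circumradius r=4 (area = (24/2)·4.000²·sin(360°/24) = 49.69 mm²); Combining (union): the regions partially overlap — summed areas 420.19 mm² minus the doubly-counted overlap 6.36 mm² gives 413.83 mm² — area = 413.83 mm²; (whole slice rotated 35° about Z — lengths, areas and connectivity unchanged). At z = 24: the cube is present — its section is the full 19.5×19 rectangle (area 370.50 mm²); the r=4 cylinder at (-2.5, 7.5) contributes a regular 24-gon of circumradius 4 (area = (24/2)·4.000²·sin(360°/24) = 49.69 mm²); Merging all regions: the regions partially overlap — summed areas 420.19 mm² minus the doubly-counted overlap 6.36 mm² gives 413.83 mm² — area = 413.83 mm²; (rotated 35° about Z; rotation is an isometry so areas/perimeters/island counts are preserved). Checking containment: the cross-section at z = 24 is a subset of the cross-section at z = 20.75.

entirely on top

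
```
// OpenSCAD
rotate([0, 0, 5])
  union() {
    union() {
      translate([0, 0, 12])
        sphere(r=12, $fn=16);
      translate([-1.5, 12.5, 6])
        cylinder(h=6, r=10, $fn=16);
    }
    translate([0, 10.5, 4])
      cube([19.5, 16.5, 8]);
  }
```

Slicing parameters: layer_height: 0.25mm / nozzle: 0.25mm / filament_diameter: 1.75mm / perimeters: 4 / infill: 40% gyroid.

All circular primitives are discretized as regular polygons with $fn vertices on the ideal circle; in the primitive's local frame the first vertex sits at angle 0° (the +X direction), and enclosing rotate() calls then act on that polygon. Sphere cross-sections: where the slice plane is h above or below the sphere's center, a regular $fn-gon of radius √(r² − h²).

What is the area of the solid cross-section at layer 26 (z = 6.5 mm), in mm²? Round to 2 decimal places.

At z = 6.5 mm: the r=12 sphere slices to a regular 16-gon of circumradius 10.665 (√(r²−h²) with h=5.5 from center) (area = (16/2)·10.665²·sin(360°/16) = 348.24 mm²); the cylinder at (-1.5, 12.5): section is a regular 16-gon, circumradius r=10 (area = (16/2)·10.000²·sin(360°/16) = 306.15 mm²); Combining (union): the regions partially overlap — summed areas 654.39 mm² minus the doubly-counted overlap 87.28 mm² gives 567.11 mm² — area = 567.11 mm²; the cube at (0, 10.5) (footprint 19.5×16.5) is included at this height (area 321.75 mm²); Merging all regions: the regions partially overlap — summed areas 888.86 mm² minus the doubly-counted overlap 78.36 mm² gives 810.50 mm² — area = 810.50 mm²; (rotated 5° about Z; rotation is an isometry so areas/perimeters/island counts are preserved). Overall, the cross-section is a single solid region. Net area = 810.50 mm².

810.50 mm²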